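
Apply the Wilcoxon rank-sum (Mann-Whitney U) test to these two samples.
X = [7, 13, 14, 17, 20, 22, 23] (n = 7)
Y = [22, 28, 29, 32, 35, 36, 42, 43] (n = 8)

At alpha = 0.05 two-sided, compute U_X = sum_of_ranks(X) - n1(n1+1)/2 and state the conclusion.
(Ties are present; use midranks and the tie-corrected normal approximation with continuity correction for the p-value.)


Step 1: Combine and sort all 15 observations; assign midranks.
sorted (value, group): (7,X), (13,X), (14,X), (17,X), (20,X), (22,X), (22,Y), (23,X), (28,Y), (29,Y), (32,Y), (35,Y), (36,Y), (42,Y), (43,Y)
ranks: 7->1, 13->2, 14->3, 17->4, 20->5, 22->6.5, 22->6.5, 23->8, 28->9, 29->10, 32->11, 35->12, 36->13, 42->14, 43->15
Step 2: Rank sum for X: R1 = 1 + 2 + 3 + 4 + 5 + 6.5 + 8 = 29.5.
Step 3: U_X = R1 - n1(n1+1)/2 = 29.5 - 7*8/2 = 29.5 - 28 = 1.5.
       U_Y = n1*n2 - U_X = 56 - 1.5 = 54.5.
Step 4: Ties are present, so use the tie-corrected normal approximation (with continuity correction) for the p-value.
Step 5: p-value = 0.002599; compare to alpha = 0.05. reject H0.

U_X = 1.5, p = 0.002599, reject H0 at alpha = 0.05.


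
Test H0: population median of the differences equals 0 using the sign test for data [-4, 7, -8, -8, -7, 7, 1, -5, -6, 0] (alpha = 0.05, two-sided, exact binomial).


Step 1: Discard zero differences. Original n = 10; n_eff = number of nonzero differences = 9.
Nonzero differences (with sign): -4, +7, -8, -8, -7, +7, +1, -5, -6
Step 2: Count signs: positive = 3, negative = 6.
Step 3: Under H0: P(positive) = 0.5, so the number of positives S ~ Bin(9, 0.5).
Step 4: Two-sided exact p-value = sum of Bin(9,0.5) probabilities at or below the observed probability = 0.507812.
Step 5: alpha = 0.05. fail to reject H0.

n_eff = 9, pos = 3, neg = 6, p = 0.507812, fail to reject H0.


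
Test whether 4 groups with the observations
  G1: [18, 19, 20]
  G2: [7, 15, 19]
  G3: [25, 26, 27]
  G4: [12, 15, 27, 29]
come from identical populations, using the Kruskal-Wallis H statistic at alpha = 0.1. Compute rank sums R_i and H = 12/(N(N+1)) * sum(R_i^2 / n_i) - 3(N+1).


Step 1: Combine all N = 13 observations and assign midranks.
sorted (value, group, rank): (7,G2,1), (12,G4,2), (15,G2,3.5), (15,G4,3.5), (18,G1,5), (19,G1,6.5), (19,G2,6.5), (20,G1,8), (25,G3,9), (26,G3,10), (27,G3,11.5), (27,G4,11.5), (29,G4,13)
Step 2: Sum ranks within each group.
R_1 = 19.5 (n_1 = 3)
R_2 = 11 (n_2 = 3)
R_3 = 30.5 (n_3 = 3)
R_4 = 30 (n_4 = 4)
Step 3: H = 12/(N(N+1)) * sum(R_i^2/n_i) - 3(N+1)
     = 12/(13*14) * (19.5^2/3 + 11^2/3 + 30.5^2/3 + 30^2/4) - 3*14
     = 0.065934 * 702.167 - 42
     = 4.296703.
Step 4: Ties present; correction factor C = 1 - 18/(13^3 - 13) = 0.991758. Corrected H = 4.296703 / 0.991758 = 4.332410.
Step 5: Under H0, H ~ chi^2(3); p-value = 0.227735.
Step 6: alpha = 0.1. fail to reject H0.

H = 4.3324, df = 3, p = 0.227735, fail to reject H0.


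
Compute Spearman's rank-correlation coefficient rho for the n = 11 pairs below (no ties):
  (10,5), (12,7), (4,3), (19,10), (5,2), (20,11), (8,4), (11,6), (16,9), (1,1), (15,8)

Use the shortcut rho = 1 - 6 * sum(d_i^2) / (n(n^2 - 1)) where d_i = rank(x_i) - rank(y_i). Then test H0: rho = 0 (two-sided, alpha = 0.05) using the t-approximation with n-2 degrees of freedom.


Step 1: Rank x and y separately (midranks; no ties here).
rank(x): 10->5, 12->7, 4->2, 19->10, 5->3, 20->11, 8->4, 11->6, 16->9, 1->1, 15->8
rank(y): 5->5, 7->7, 3->3, 10->10, 2->2, 11->11, 4->4, 6->6, 9->9, 1->1, 8->8
Step 2: d_i = R_x(i) - R_y(i); compute d_i^2.
  (5-5)^2=0, (7-7)^2=0, (2-3)^2=1, (10-10)^2=0, (3-2)^2=1, (11-11)^2=0, (4-4)^2=0, (6-6)^2=0, (9-9)^2=0, (1-1)^2=0, (8-8)^2=0
sum(d^2) = 2.
Step 3: rho = 1 - 6*2 / (11*(11^2 - 1)) = 1 - 12/1320 = 0.990909.
Step 4: Under H0, t = rho * sqrt((n-2)/(1-rho^2)) = 22.0966 ~ t(9).
Step 5: Two-sided p-value from the t-distribution with 9 df = 0.000000.
Step 6: alpha = 0.05. reject H0.

rho = 0.9909, p = 0.000000, reject H0 at alpha = 0.05.


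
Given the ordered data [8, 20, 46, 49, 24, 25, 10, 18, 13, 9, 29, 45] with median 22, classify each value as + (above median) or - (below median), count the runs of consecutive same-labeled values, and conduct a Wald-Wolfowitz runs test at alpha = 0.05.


Step 1: Compute median = 22; label A = above, B = below.
Labels in order: BBAAAABBBBAA  (n_A = 6, n_B = 6)
Step 2: Count runs R = 4.
Step 3: Under H0 (random ordering), E[R] = 2*n_A*n_B/(n_A+n_B) + 1 = 2*6*6/12 + 1 = 7.0000.
        Var[R] = 2*n_A*n_B*(2*n_A*n_B - n_A - n_B) / ((n_A+n_B)^2 * (n_A+n_B-1)) = 4320/1584 = 2.7273.
        SD[R] = 1.6514.
Step 4: Continuity-corrected z = (R + 0.5 - E[R]) / SD[R] = (4 + 0.5 - 7.0000) / 1.6514 = -1.5138.
Step 5: Two-sided p-value via normal approximation = 2*(1 - Phi(|z|)) = 0.130070.
Step 6: alpha = 0.05. fail to reject H0.

R = 4, z = -1.5138, p = 0.130070, fail to reject H0.


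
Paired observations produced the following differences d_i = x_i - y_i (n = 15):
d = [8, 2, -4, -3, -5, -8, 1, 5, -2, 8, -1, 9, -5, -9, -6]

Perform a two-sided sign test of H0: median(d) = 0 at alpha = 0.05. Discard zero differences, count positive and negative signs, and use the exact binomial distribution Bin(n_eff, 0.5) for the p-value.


Step 1: Discard zero differences. Original n = 15; n_eff = number of nonzero differences = 15.
Nonzero differences (with sign): +8, +2, -4, -3, -5, -8, +1, +5, -2, +8, -1, +9, -5, -9, -6
Step 2: Count signs: positive = 6, negative = 9.
Step 3: Under H0: P(positive) = 0.5, so the number of positives S ~ Bin(15, 0.5).
Step 4: Two-sided exact p-value = sum of Bin(15,0.5) probabilities at or below the observed probability = 0.607239.
Step 5: alpha = 0.05. fail to reject H0.

n_eff = 15, pos = 6, neg = 9, p = 0.607239, fail to reject H0.


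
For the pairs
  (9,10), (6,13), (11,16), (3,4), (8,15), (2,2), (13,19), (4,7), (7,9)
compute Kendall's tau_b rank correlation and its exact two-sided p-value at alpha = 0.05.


Step 1: Enumerate the 36 unordered pairs (i,j) with i<j and classify each by sign(x_j-x_i) * sign(y_j-y_i).
  (1,2):dx=-3,dy=+3->D; (1,3):dx=+2,dy=+6->C; (1,4):dx=-6,dy=-6->C; (1,5):dx=-1,dy=+5->D
  (1,6):dx=-7,dy=-8->C; (1,7):dx=+4,dy=+9->C; (1,8):dx=-5,dy=-3->C; (1,9):dx=-2,dy=-1->C
  (2,3):dx=+5,dy=+3->C; (2,4):dx=-3,dy=-9->C; (2,5):dx=+2,dy=+2->C; (2,6):dx=-4,dy=-11->C
  (2,7):dx=+7,dy=+6->C; (2,8):dx=-2,dy=-6->C; (2,9):dx=+1,dy=-4->D; (3,4):dx=-8,dy=-12->C
  (3,5):dx=-3,dy=-1->C; (3,6):dx=-9,dy=-14->C; (3,7):dx=+2,dy=+3->C; (3,8):dx=-7,dy=-9->C
  (3,9):dx=-4,dy=-7->C; (4,5):dx=+5,dy=+11->C; (4,6):dx=-1,dy=-2->C; (4,7):dx=+10,dy=+15->C
  (4,8):dx=+1,dy=+3->C; (4,9):dx=+4,dy=+5->C; (5,6):dx=-6,dy=-13->C; (5,7):dx=+5,dy=+4->C
  (5,8):dx=-4,dy=-8->C; (5,9):dx=-1,dy=-6->C; (6,7):dx=+11,dy=+17->C; (6,8):dx=+2,dy=+5->C
  (6,9):dx=+5,dy=+7->C; (7,8):dx=-9,dy=-12->C; (7,9):dx=-6,dy=-10->C; (8,9):dx=+3,dy=+2->C
Step 2: C = 33, D = 3, total pairs = 36.
Step 3: tau = (C - D)/(n(n-1)/2) = (33 - 3)/36 = 0.833333.
Step 4: Exact two-sided p-value (enumerate n! = 362880 permutations of y under H0): p = 0.000854.
Step 5: alpha = 0.05. reject H0.

tau_b = 0.8333 (C=33, D=3), p = 0.000854, reject H0.


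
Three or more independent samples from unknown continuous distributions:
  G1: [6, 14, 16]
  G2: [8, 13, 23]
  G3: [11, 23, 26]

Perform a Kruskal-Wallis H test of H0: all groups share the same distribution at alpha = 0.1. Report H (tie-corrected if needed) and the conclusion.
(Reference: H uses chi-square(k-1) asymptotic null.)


Step 1: Combine all N = 9 observations and assign midranks.
sorted (value, group, rank): (6,G1,1), (8,G2,2), (11,G3,3), (13,G2,4), (14,G1,5), (16,G1,6), (23,G2,7.5), (23,G3,7.5), (26,G3,9)
Step 2: Sum ranks within each group.
R_1 = 12 (n_1 = 3)
R_2 = 13.5 (n_2 = 3)
R_3 = 19.5 (n_3 = 3)
Step 3: H = 12/(N(N+1)) * sum(R_i^2/n_i) - 3(N+1)
     = 12/(9*10) * (12^2/3 + 13.5^2/3 + 19.5^2/3) - 3*10
     = 0.133333 * 235.5 - 30
     = 1.400000.
Step 4: Ties present; correction factor C = 1 - 6/(9^3 - 9) = 0.991667. Corrected H = 1.400000 / 0.991667 = 1.411765.
Step 5: Under H0, H ~ chi^2(2); p-value = 0.493673.
Step 6: alpha = 0.1. fail to reject H0.

H = 1.4118, df = 2, p = 0.493673, fail to reject H0.


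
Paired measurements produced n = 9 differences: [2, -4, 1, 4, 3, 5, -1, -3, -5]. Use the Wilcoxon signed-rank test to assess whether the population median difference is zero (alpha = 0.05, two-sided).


Step 1: Drop any zero differences (none here) and take |d_i|.
|d| = [2, 4, 1, 4, 3, 5, 1, 3, 5]
Step 2: Midrank |d_i| (ties get averaged ranks).
ranks: |2|->3, |4|->6.5, |1|->1.5, |4|->6.5, |3|->4.5, |5|->8.5, |1|->1.5, |3|->4.5, |5|->8.5
Step 3: Attach original signs; sum ranks with positive sign and with negative sign.
W+ = 3 + 1.5 + 6.5 + 4.5 + 8.5 = 24
W- = 6.5 + 1.5 + 4.5 + 8.5 = 21
(Check: W+ + W- = 45 should equal n(n+1)/2 = 45.)
Step 4: Test statistic W = min(W+, W-) = 21.
Step 5: Ties in |d|, so use the tie-corrected normal approximation.
        E[W] = n(n+1)/4 = 9*10/4 = 22.5.
        Tie groups: |d|=1 (t=2), |d|=3 (t=2), |d|=4 (t=2), |d|=5 (t=2); sum(t^3 - t) = 24.
        Var[W] = n(n+1)(2n+1)/24 - sum(t^3-t)/48 = 1710/24 - 24/48 = 70.75.
        z = (W - E[W]) / sqrt(Var[W]) = (21 - 22.5) / 8.4113 = -0.1783.
        Two-sided p = 2*Phi(z) = 0.858463.
Step 6: alpha = 0.05. fail to reject H0.

W+ = 24, W- = 21, W = min = 21, p = 0.858463, fail to reject H0.


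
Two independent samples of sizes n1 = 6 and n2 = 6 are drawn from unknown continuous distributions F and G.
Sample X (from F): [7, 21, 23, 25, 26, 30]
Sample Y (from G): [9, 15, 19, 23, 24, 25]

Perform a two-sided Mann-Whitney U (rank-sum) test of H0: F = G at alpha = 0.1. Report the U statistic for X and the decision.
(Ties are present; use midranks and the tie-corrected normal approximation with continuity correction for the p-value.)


Step 1: Combine and sort all 12 observations; assign midranks.
sorted (value, group): (7,X), (9,Y), (15,Y), (19,Y), (21,X), (23,X), (23,Y), (24,Y), (25,X), (25,Y), (26,X), (30,X)
ranks: 7->1, 9->2, 15->3, 19->4, 21->5, 23->6.5, 23->6.5, 24->8, 25->9.5, 25->9.5, 26->11, 30->12
Step 2: Rank sum for X: R1 = 1 + 5 + 6.5 + 9.5 + 11 + 12 = 45.
Step 3: U_X = R1 - n1(n1+1)/2 = 45 - 6*7/2 = 45 - 21 = 24.
       U_Y = n1*n2 - U_X = 36 - 24 = 12.
Step 4: Ties are present, so use the tie-corrected normal approximation (with continuity correction) for the p-value.
Step 5: p-value = 0.376804; compare to alpha = 0.1. fail to reject H0.

U_X = 24, p = 0.376804, fail to reject H0 at alpha = 0.1.


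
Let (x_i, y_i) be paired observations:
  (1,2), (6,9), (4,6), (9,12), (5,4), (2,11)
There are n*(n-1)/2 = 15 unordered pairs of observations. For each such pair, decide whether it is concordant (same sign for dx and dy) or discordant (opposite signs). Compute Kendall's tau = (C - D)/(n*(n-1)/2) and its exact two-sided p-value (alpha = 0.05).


Step 1: Enumerate the 15 unordered pairs (i,j) with i<j and classify each by sign(x_j-x_i) * sign(y_j-y_i).
  (1,2):dx=+5,dy=+7->C; (1,3):dx=+3,dy=+4->C; (1,4):dx=+8,dy=+10->C; (1,5):dx=+4,dy=+2->C
  (1,6):dx=+1,dy=+9->C; (2,3):dx=-2,dy=-3->C; (2,4):dx=+3,dy=+3->C; (2,5):dx=-1,dy=-5->C
  (2,6):dx=-4,dy=+2->D; (3,4):dx=+5,dy=+6->C; (3,5):dx=+1,dy=-2->D; (3,6):dx=-2,dy=+5->D
  (4,5):dx=-4,dy=-8->C; (4,6):dx=-7,dy=-1->C; (5,6):dx=-3,dy=+7->D
Step 2: C = 11, D = 4, total pairs = 15.
Step 3: tau = (C - D)/(n(n-1)/2) = (11 - 4)/15 = 0.466667.
Step 4: Exact two-sided p-value (enumerate n! = 720 permutations of y under H0): p = 0.272222.
Step 5: alpha = 0.05. fail to reject H0.

tau_b = 0.4667 (C=11, D=4), p = 0.272222, fail to reject H0.


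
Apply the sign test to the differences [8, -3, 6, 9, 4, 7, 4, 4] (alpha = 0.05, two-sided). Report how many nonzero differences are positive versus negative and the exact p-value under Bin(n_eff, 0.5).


Step 1: Discard zero differences. Original n = 8; n_eff = number of nonzero differences = 8.
Nonzero differences (with sign): +8, -3, +6, +9, +4, +7, +4, +4
Step 2: Count signs: positive = 7, negative = 1.
Step 3: Under H0: P(positive) = 0.5, so the number of positives S ~ Bin(8, 0.5).
Step 4: Two-sided exact p-value = sum of Bin(8,0.5) probabilities at or below the observed probability = 0.070312.
Step 5: alpha = 0.05. fail to reject H0.

n_eff = 8, pos = 7, neg = 1, p = 0.070312, fail to reject H0.


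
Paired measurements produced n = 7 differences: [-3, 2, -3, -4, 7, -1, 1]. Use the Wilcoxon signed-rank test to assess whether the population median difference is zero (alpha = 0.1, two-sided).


Step 1: Drop any zero differences (none here) and take |d_i|.
|d| = [3, 2, 3, 4, 7, 1, 1]
Step 2: Midrank |d_i| (ties get averaged ranks).
ranks: |3|->4.5, |2|->3, |3|->4.5, |4|->6, |7|->7, |1|->1.5, |1|->1.5
Step 3: Attach original signs; sum ranks with positive sign and with negative sign.
W+ = 3 + 7 + 1.5 = 11.5
W- = 4.5 + 4.5 + 6 + 1.5 = 16.5
(Check: W+ + W- = 28 should equal n(n+1)/2 = 28.)
Step 4: Test statistic W = min(W+, W-) = 11.5.
Step 5: Ties in |d|, so use the tie-corrected normal approximation.
        E[W] = n(n+1)/4 = 7*8/4 = 14.
        Tie groups: |d|=1 (t=2), |d|=3 (t=2); sum(t^3 - t) = 12.
        Var[W] = n(n+1)(2n+1)/24 - sum(t^3-t)/48 = 840/24 - 12/48 = 34.75.
        z = (W - E[W]) / sqrt(Var[W]) = (11.5 - 14) / 5.8949 = -0.4241.
        Two-sided p = 2*Phi(z) = 0.671497.
Step 6: alpha = 0.1. fail to reject H0.

W+ = 11.5, W- = 16.5, W = min = 11.5, p = 0.671497, fail to reject H0.


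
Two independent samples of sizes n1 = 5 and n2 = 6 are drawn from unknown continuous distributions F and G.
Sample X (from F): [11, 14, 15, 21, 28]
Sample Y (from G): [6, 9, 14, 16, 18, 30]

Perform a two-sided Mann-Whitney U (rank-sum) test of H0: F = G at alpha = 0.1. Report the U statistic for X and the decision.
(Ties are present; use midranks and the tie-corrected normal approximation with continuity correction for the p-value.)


Step 1: Combine and sort all 11 observations; assign midranks.
sorted (value, group): (6,Y), (9,Y), (11,X), (14,X), (14,Y), (15,X), (16,Y), (18,Y), (21,X), (28,X), (30,Y)
ranks: 6->1, 9->2, 11->3, 14->4.5, 14->4.5, 15->6, 16->7, 18->8, 21->9, 28->10, 30->11
Step 2: Rank sum for X: R1 = 3 + 4.5 + 6 + 9 + 10 = 32.5.
Step 3: U_X = R1 - n1(n1+1)/2 = 32.5 - 5*6/2 = 32.5 - 15 = 17.5.
       U_Y = n1*n2 - U_X = 30 - 17.5 = 12.5.
Step 4: Ties are present, so use the tie-corrected normal approximation (with continuity correction) for the p-value.
Step 5: p-value = 0.714379; compare to alpha = 0.1. fail to reject H0.

U_X = 17.5, p = 0.714379, fail to reject H0 at alpha = 0.1.


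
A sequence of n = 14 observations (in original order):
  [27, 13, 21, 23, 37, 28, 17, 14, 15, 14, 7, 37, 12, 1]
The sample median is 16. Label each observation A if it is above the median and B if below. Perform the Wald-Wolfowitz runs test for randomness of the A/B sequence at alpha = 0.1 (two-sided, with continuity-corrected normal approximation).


Step 1: Compute median = 16; label A = above, B = below.
Labels in order: ABAAAAABBBBABB  (n_A = 7, n_B = 7)
Step 2: Count runs R = 6.
Step 3: Under H0 (random ordering), E[R] = 2*n_A*n_B/(n_A+n_B) + 1 = 2*7*7/14 + 1 = 8.0000.
        Var[R] = 2*n_A*n_B*(2*n_A*n_B - n_A - n_B) / ((n_A+n_B)^2 * (n_A+n_B-1)) = 8232/2548 = 3.2308.
        SD[R] = 1.7974.
Step 4: Continuity-corrected z = (R + 0.5 - E[R]) / SD[R] = (6 + 0.5 - 8.0000) / 1.7974 = -0.8345.
Step 5: Two-sided p-value via normal approximation = 2*(1 - Phi(|z|)) = 0.403986.
Step 6: alpha = 0.1. fail to reject H0.

R = 6, z = -0.8345, p = 0.403986, fail to reject H0.


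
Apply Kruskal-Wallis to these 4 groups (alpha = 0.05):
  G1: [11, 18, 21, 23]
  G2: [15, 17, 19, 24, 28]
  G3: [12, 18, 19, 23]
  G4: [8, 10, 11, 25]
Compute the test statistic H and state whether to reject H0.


Step 1: Combine all N = 17 observations and assign midranks.
sorted (value, group, rank): (8,G4,1), (10,G4,2), (11,G1,3.5), (11,G4,3.5), (12,G3,5), (15,G2,6), (17,G2,7), (18,G1,8.5), (18,G3,8.5), (19,G2,10.5), (19,G3,10.5), (21,G1,12), (23,G1,13.5), (23,G3,13.5), (24,G2,15), (25,G4,16), (28,G2,17)
Step 2: Sum ranks within each group.
R_1 = 37.5 (n_1 = 4)
R_2 = 55.5 (n_2 = 5)
R_3 = 37.5 (n_3 = 4)
R_4 = 22.5 (n_4 = 4)
Step 3: H = 12/(N(N+1)) * sum(R_i^2/n_i) - 3(N+1)
     = 12/(17*18) * (37.5^2/4 + 55.5^2/5 + 37.5^2/4 + 22.5^2/4) - 3*18
     = 0.039216 * 1445.74 - 54
     = 2.695588.
Step 4: Ties present; correction factor C = 1 - 24/(17^3 - 17) = 0.995098. Corrected H = 2.695588 / 0.995098 = 2.708867.
Step 5: Under H0, H ~ chi^2(3); p-value = 0.438723.
Step 6: alpha = 0.05. fail to reject H0.

H = 2.7089, df = 3, p = 0.438723, fail to reject H0.


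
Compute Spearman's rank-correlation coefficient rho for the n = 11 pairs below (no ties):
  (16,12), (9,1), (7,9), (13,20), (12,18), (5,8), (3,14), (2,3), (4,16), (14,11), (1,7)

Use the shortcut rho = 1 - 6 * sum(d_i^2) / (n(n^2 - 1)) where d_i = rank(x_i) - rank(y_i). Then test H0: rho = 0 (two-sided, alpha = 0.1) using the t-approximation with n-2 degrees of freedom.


Step 1: Rank x and y separately (midranks; no ties here).
rank(x): 16->11, 9->7, 7->6, 13->9, 12->8, 5->5, 3->3, 2->2, 4->4, 14->10, 1->1
rank(y): 12->7, 1->1, 9->5, 20->11, 18->10, 8->4, 14->8, 3->2, 16->9, 11->6, 7->3
Step 2: d_i = R_x(i) - R_y(i); compute d_i^2.
  (11-7)^2=16, (7-1)^2=36, (6-5)^2=1, (9-11)^2=4, (8-10)^2=4, (5-4)^2=1, (3-8)^2=25, (2-2)^2=0, (4-9)^2=25, (10-6)^2=16, (1-3)^2=4
sum(d^2) = 132.
Step 3: rho = 1 - 6*132 / (11*(11^2 - 1)) = 1 - 792/1320 = 0.400000.
Step 4: Under H0, t = rho * sqrt((n-2)/(1-rho^2)) = 1.3093 ~ t(9).
Step 5: Two-sided p-value from the t-distribution with 9 df = 0.222868.
Step 6: alpha = 0.1. fail to reject H0.

rho = 0.4000, p = 0.222868, fail to reject H0 at alpha = 0.1.


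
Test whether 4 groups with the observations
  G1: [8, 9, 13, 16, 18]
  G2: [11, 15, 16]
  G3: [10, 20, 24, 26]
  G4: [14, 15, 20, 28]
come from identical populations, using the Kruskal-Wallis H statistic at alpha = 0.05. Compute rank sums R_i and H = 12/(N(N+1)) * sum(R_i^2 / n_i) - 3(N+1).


Step 1: Combine all N = 16 observations and assign midranks.
sorted (value, group, rank): (8,G1,1), (9,G1,2), (10,G3,3), (11,G2,4), (13,G1,5), (14,G4,6), (15,G2,7.5), (15,G4,7.5), (16,G1,9.5), (16,G2,9.5), (18,G1,11), (20,G3,12.5), (20,G4,12.5), (24,G3,14), (26,G3,15), (28,G4,16)
Step 2: Sum ranks within each group.
R_1 = 28.5 (n_1 = 5)
R_2 = 21 (n_2 = 3)
R_3 = 44.5 (n_3 = 4)
R_4 = 42 (n_4 = 4)
Step 3: H = 12/(N(N+1)) * sum(R_i^2/n_i) - 3(N+1)
     = 12/(16*17) * (28.5^2/5 + 21^2/3 + 44.5^2/4 + 42^2/4) - 3*17
     = 0.044118 * 1245.51 - 51
     = 3.949081.
Step 4: Ties present; correction factor C = 1 - 18/(16^3 - 16) = 0.995588. Corrected H = 3.949081 / 0.995588 = 3.966581.
Step 5: Under H0, H ~ chi^2(3); p-value = 0.265096.
Step 6: alpha = 0.05. fail to reject H0.

H = 3.9666, df = 3, p = 0.265096, fail to reject H0.


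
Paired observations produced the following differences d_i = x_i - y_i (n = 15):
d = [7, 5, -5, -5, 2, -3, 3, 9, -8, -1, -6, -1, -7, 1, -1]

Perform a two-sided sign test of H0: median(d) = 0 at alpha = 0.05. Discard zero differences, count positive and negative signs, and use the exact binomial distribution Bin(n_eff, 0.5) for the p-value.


Step 1: Discard zero differences. Original n = 15; n_eff = number of nonzero differences = 15.
Nonzero differences (with sign): +7, +5, -5, -5, +2, -3, +3, +9, -8, -1, -6, -1, -7, +1, -1
Step 2: Count signs: positive = 6, negative = 9.
Step 3: Under H0: P(positive) = 0.5, so the number of positives S ~ Bin(15, 0.5).
Step 4: Two-sided exact p-value = sum of Bin(15,0.5) probabilities at or below the observed probability = 0.607239.
Step 5: alpha = 0.05. fail to reject H0.

n_eff = 15, pos = 6, neg = 9, p = 0.607239, fail to reject H0.


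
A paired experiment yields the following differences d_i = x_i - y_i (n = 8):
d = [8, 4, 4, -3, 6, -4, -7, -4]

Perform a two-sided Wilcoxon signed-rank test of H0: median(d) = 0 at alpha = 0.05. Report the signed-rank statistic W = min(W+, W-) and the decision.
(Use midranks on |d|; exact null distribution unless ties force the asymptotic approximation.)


Step 1: Drop any zero differences (none here) and take |d_i|.
|d| = [8, 4, 4, 3, 6, 4, 7, 4]
Step 2: Midrank |d_i| (ties get averaged ranks).
ranks: |8|->8, |4|->3.5, |4|->3.5, |3|->1, |6|->6, |4|->3.5, |7|->7, |4|->3.5
Step 3: Attach original signs; sum ranks with positive sign and with negative sign.
W+ = 8 + 3.5 + 3.5 + 6 = 21
W- = 1 + 3.5 + 7 + 3.5 = 15
(Check: W+ + W- = 36 should equal n(n+1)/2 = 36.)
Step 4: Test statistic W = min(W+, W-) = 15.
Step 5: Ties in |d|, so use the tie-corrected normal approximation.
        E[W] = n(n+1)/4 = 8*9/4 = 18.
        Tie groups: |d|=4 (t=4); sum(t^3 - t) = 60.
        Var[W] = n(n+1)(2n+1)/24 - sum(t^3-t)/48 = 1224/24 - 60/48 = 49.75.
        z = (W - E[W]) / sqrt(Var[W]) = (15 - 18) / 7.0534 = -0.4253.
        Two-sided p = 2*Phi(z) = 0.670597.
Step 6: alpha = 0.05. fail to reject H0.

W+ = 21, W- = 15, W = min = 15, p = 0.670597, fail to reject H0.


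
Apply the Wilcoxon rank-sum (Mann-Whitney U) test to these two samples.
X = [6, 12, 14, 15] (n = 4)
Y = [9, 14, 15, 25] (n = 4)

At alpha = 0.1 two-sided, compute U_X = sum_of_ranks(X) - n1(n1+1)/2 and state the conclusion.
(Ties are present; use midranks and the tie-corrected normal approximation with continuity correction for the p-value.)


Step 1: Combine and sort all 8 observations; assign midranks.
sorted (value, group): (6,X), (9,Y), (12,X), (14,X), (14,Y), (15,X), (15,Y), (25,Y)
ranks: 6->1, 9->2, 12->3, 14->4.5, 14->4.5, 15->6.5, 15->6.5, 25->8
Step 2: Rank sum for X: R1 = 1 + 3 + 4.5 + 6.5 = 15.
Step 3: U_X = R1 - n1(n1+1)/2 = 15 - 4*5/2 = 15 - 10 = 5.
       U_Y = n1*n2 - U_X = 16 - 5 = 11.
Step 4: Ties are present, so use the tie-corrected normal approximation (with continuity correction) for the p-value.
Step 5: p-value = 0.465124; compare to alpha = 0.1. fail to reject H0.

U_X = 5, p = 0.465124, fail to reject H0 at alpha = 0.1.


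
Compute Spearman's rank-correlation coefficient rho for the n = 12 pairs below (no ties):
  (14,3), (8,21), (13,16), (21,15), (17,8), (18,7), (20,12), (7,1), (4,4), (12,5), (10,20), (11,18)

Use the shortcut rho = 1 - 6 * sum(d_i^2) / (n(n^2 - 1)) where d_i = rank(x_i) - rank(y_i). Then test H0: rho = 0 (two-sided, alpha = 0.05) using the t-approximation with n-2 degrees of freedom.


Step 1: Rank x and y separately (midranks; no ties here).
rank(x): 14->8, 8->3, 13->7, 21->12, 17->9, 18->10, 20->11, 7->2, 4->1, 12->6, 10->4, 11->5
rank(y): 3->2, 21->12, 16->9, 15->8, 8->6, 7->5, 12->7, 1->1, 4->3, 5->4, 20->11, 18->10
Step 2: d_i = R_x(i) - R_y(i); compute d_i^2.
  (8-2)^2=36, (3-12)^2=81, (7-9)^2=4, (12-8)^2=16, (9-6)^2=9, (10-5)^2=25, (11-7)^2=16, (2-1)^2=1, (1-3)^2=4, (6-4)^2=4, (4-11)^2=49, (5-10)^2=25
sum(d^2) = 270.
Step 3: rho = 1 - 6*270 / (12*(12^2 - 1)) = 1 - 1620/1716 = 0.055944.
Step 4: Under H0, t = rho * sqrt((n-2)/(1-rho^2)) = 0.1772 ~ t(10).
Step 5: Two-sided p-value from the t-distribution with 10 df = 0.862898.
Step 6: alpha = 0.05. fail to reject H0.

rho = 0.0559, p = 0.862898, fail to reject H0 at alpha = 0.05.


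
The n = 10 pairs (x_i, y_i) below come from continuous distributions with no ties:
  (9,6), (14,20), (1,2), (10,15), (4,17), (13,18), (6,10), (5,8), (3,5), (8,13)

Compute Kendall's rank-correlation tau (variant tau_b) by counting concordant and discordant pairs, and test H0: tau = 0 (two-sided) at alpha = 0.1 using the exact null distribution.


Step 1: Enumerate the 45 unordered pairs (i,j) with i<j and classify each by sign(x_j-x_i) * sign(y_j-y_i).
  (1,2):dx=+5,dy=+14->C; (1,3):dx=-8,dy=-4->C; (1,4):dx=+1,dy=+9->C; (1,5):dx=-5,dy=+11->D
  (1,6):dx=+4,dy=+12->C; (1,7):dx=-3,dy=+4->D; (1,8):dx=-4,dy=+2->D; (1,9):dx=-6,dy=-1->C
  (1,10):dx=-1,dy=+7->D; (2,3):dx=-13,dy=-18->C; (2,4):dx=-4,dy=-5->C; (2,5):dx=-10,dy=-3->C
  (2,6):dx=-1,dy=-2->C; (2,7):dx=-8,dy=-10->C; (2,8):dx=-9,dy=-12->C; (2,9):dx=-11,dy=-15->C
  (2,10):dx=-6,dy=-7->C; (3,4):dx=+9,dy=+13->C; (3,5):dx=+3,dy=+15->C; (3,6):dx=+12,dy=+16->C
  (3,7):dx=+5,dy=+8->C; (3,8):dx=+4,dy=+6->C; (3,9):dx=+2,dy=+3->C; (3,10):dx=+7,dy=+11->C
  (4,5):dx=-6,dy=+2->D; (4,6):dx=+3,dy=+3->C; (4,7):dx=-4,dy=-5->C; (4,8):dx=-5,dy=-7->C
  (4,9):dx=-7,dy=-10->C; (4,10):dx=-2,dy=-2->C; (5,6):dx=+9,dy=+1->C; (5,7):dx=+2,dy=-7->D
  (5,8):dx=+1,dy=-9->D; (5,9):dx=-1,dy=-12->C; (5,10):dx=+4,dy=-4->D; (6,7):dx=-7,dy=-8->C
  (6,8):dx=-8,dy=-10->C; (6,9):dx=-10,dy=-13->C; (6,10):dx=-5,dy=-5->C; (7,8):dx=-1,dy=-2->C
  (7,9):dx=-3,dy=-5->C; (7,10):dx=+2,dy=+3->C; (8,9):dx=-2,dy=-3->C; (8,10):dx=+3,dy=+5->C
  (9,10):dx=+5,dy=+8->C
Step 2: C = 37, D = 8, total pairs = 45.
Step 3: tau = (C - D)/(n(n-1)/2) = (37 - 8)/45 = 0.644444.
Step 4: Exact two-sided p-value (enumerate n! = 3628800 permutations of y under H0): p = 0.009148.
Step 5: alpha = 0.1. reject H0.

tau_b = 0.6444 (C=37, D=8), p = 0.009148, reject H0.


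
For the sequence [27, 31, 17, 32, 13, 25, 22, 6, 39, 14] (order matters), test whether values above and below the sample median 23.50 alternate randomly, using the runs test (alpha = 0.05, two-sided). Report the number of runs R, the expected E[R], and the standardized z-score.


Step 1: Compute median = 23.50; label A = above, B = below.
Labels in order: AABABABBAB  (n_A = 5, n_B = 5)
Step 2: Count runs R = 8.
Step 3: Under H0 (random ordering), E[R] = 2*n_A*n_B/(n_A+n_B) + 1 = 2*5*5/10 + 1 = 6.0000.
        Var[R] = 2*n_A*n_B*(2*n_A*n_B - n_A - n_B) / ((n_A+n_B)^2 * (n_A+n_B-1)) = 2000/900 = 2.2222.
        SD[R] = 1.4907.
Step 4: Continuity-corrected z = (R - 0.5 - E[R]) / SD[R] = (8 - 0.5 - 6.0000) / 1.4907 = 1.0062.
Step 5: Two-sided p-value via normal approximation = 2*(1 - Phi(|z|)) = 0.314305.
Step 6: alpha = 0.05. fail to reject H0.

R = 8, z = 1.0062, p = 0.314305, fail to reject H0.


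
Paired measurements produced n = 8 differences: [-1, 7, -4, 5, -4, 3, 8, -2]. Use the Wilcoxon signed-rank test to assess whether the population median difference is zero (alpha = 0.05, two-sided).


Step 1: Drop any zero differences (none here) and take |d_i|.
|d| = [1, 7, 4, 5, 4, 3, 8, 2]
Step 2: Midrank |d_i| (ties get averaged ranks).
ranks: |1|->1, |7|->7, |4|->4.5, |5|->6, |4|->4.5, |3|->3, |8|->8, |2|->2
Step 3: Attach original signs; sum ranks with positive sign and with negative sign.
W+ = 7 + 6 + 3 + 8 = 24
W- = 1 + 4.5 + 4.5 + 2 = 12
(Check: W+ + W- = 36 should equal n(n+1)/2 = 36.)
Step 4: Test statistic W = min(W+, W-) = 12.
Step 5: Ties in |d|, so use the tie-corrected normal approximation.
        E[W] = n(n+1)/4 = 8*9/4 = 18.
        Tie groups: |d|=4 (t=2); sum(t^3 - t) = 6.
        Var[W] = n(n+1)(2n+1)/24 - sum(t^3-t)/48 = 1224/24 - 6/48 = 50.875.
        z = (W - E[W]) / sqrt(Var[W]) = (12 - 18) / 7.1327 = -0.8412.
        Two-sided p = 2*Phi(z) = 0.400236.
Step 6: alpha = 0.05. fail to reject H0.

W+ = 24, W- = 12, W = min = 12, p = 0.400236, fail to reject H0.


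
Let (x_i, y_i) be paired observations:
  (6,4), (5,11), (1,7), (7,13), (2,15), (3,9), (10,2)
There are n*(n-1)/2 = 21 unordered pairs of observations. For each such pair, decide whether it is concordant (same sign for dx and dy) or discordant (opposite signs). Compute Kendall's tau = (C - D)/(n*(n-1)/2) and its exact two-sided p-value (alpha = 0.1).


Step 1: Enumerate the 21 unordered pairs (i,j) with i<j and classify each by sign(x_j-x_i) * sign(y_j-y_i).
  (1,2):dx=-1,dy=+7->D; (1,3):dx=-5,dy=+3->D; (1,4):dx=+1,dy=+9->C; (1,5):dx=-4,dy=+11->D
  (1,6):dx=-3,dy=+5->D; (1,7):dx=+4,dy=-2->D; (2,3):dx=-4,dy=-4->C; (2,4):dx=+2,dy=+2->C
  (2,5):dx=-3,dy=+4->D; (2,6):dx=-2,dy=-2->C; (2,7):dx=+5,dy=-9->D; (3,4):dx=+6,dy=+6->C
  (3,5):dx=+1,dy=+8->C; (3,6):dx=+2,dy=+2->C; (3,7):dx=+9,dy=-5->D; (4,5):dx=-5,dy=+2->D
  (4,6):dx=-4,dy=-4->C; (4,7):dx=+3,dy=-11->D; (5,6):dx=+1,dy=-6->D; (5,7):dx=+8,dy=-13->D
  (6,7):dx=+7,dy=-7->D
Step 2: C = 8, D = 13, total pairs = 21.
Step 3: tau = (C - D)/(n(n-1)/2) = (8 - 13)/21 = -0.238095.
Step 4: Exact two-sided p-value (enumerate n! = 5040 permutations of y under H0): p = 0.561905.
Step 5: alpha = 0.1. fail to reject H0.

tau_b = -0.2381 (C=8, D=13), p = 0.561905, fail to reject H0.


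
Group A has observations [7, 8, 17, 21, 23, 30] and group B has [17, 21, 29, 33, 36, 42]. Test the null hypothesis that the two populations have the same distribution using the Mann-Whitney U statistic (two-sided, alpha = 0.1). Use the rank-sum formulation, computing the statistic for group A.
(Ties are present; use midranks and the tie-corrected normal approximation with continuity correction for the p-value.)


Step 1: Combine and sort all 12 observations; assign midranks.
sorted (value, group): (7,X), (8,X), (17,X), (17,Y), (21,X), (21,Y), (23,X), (29,Y), (30,X), (33,Y), (36,Y), (42,Y)
ranks: 7->1, 8->2, 17->3.5, 17->3.5, 21->5.5, 21->5.5, 23->7, 29->8, 30->9, 33->10, 36->11, 42->12
Step 2: Rank sum for X: R1 = 1 + 2 + 3.5 + 5.5 + 7 + 9 = 28.
Step 3: U_X = R1 - n1(n1+1)/2 = 28 - 6*7/2 = 28 - 21 = 7.
       U_Y = n1*n2 - U_X = 36 - 7 = 29.
Step 4: Ties are present, so use the tie-corrected normal approximation (with continuity correction) for the p-value.
Step 5: p-value = 0.091554; compare to alpha = 0.1. reject H0.

U_X = 7, p = 0.091554, reject H0 at alpha = 0.1.


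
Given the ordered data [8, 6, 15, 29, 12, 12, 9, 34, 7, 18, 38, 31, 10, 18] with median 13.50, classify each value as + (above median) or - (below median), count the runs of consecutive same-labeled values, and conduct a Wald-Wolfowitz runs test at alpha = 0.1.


Step 1: Compute median = 13.50; label A = above, B = below.
Labels in order: BBAABBBABAAABA  (n_A = 7, n_B = 7)
Step 2: Count runs R = 8.
Step 3: Under H0 (random ordering), E[R] = 2*n_A*n_B/(n_A+n_B) + 1 = 2*7*7/14 + 1 = 8.0000.
        Var[R] = 2*n_A*n_B*(2*n_A*n_B - n_A - n_B) / ((n_A+n_B)^2 * (n_A+n_B-1)) = 8232/2548 = 3.2308.
        SD[R] = 1.7974.
Step 4: R = E[R], so z = 0 with no continuity correction.
Step 5: Two-sided p-value via normal approximation = 2*(1 - Phi(|z|)) = 1.000000.
Step 6: alpha = 0.1. fail to reject H0.

R = 8, z = 0.0000, p = 1.000000, fail to reject H0.


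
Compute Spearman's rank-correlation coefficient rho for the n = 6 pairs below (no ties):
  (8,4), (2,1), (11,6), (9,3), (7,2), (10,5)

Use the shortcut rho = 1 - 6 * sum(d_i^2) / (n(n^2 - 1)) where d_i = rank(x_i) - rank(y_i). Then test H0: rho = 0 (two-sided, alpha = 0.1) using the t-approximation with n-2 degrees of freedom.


Step 1: Rank x and y separately (midranks; no ties here).
rank(x): 8->3, 2->1, 11->6, 9->4, 7->2, 10->5
rank(y): 4->4, 1->1, 6->6, 3->3, 2->2, 5->5
Step 2: d_i = R_x(i) - R_y(i); compute d_i^2.
  (3-4)^2=1, (1-1)^2=0, (6-6)^2=0, (4-3)^2=1, (2-2)^2=0, (5-5)^2=0
sum(d^2) = 2.
Step 3: rho = 1 - 6*2 / (6*(6^2 - 1)) = 1 - 12/210 = 0.942857.
Step 4: Under H0, t = rho * sqrt((n-2)/(1-rho^2)) = 5.6595 ~ t(4).
Step 5: Two-sided p-value from the t-distribution with 4 df = 0.004805.
Step 6: alpha = 0.1. reject H0.

rho = 0.9429, p = 0.004805, reject H0 at alpha = 0.1.


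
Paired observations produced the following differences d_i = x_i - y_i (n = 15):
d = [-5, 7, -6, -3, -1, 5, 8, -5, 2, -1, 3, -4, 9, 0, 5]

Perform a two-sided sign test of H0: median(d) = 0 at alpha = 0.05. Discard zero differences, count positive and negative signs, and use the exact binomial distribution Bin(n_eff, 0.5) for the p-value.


Step 1: Discard zero differences. Original n = 15; n_eff = number of nonzero differences = 14.
Nonzero differences (with sign): -5, +7, -6, -3, -1, +5, +8, -5, +2, -1, +3, -4, +9, +5
Step 2: Count signs: positive = 7, negative = 7.
Step 3: Under H0: P(positive) = 0.5, so the number of positives S ~ Bin(14, 0.5).
Step 4: Two-sided exact p-value = sum of Bin(14,0.5) probabilities at or below the observed probability = 1.000000.
Step 5: alpha = 0.05. fail to reject H0.

n_eff = 14, pos = 7, neg = 7, p = 1.000000, fail to reject H0.


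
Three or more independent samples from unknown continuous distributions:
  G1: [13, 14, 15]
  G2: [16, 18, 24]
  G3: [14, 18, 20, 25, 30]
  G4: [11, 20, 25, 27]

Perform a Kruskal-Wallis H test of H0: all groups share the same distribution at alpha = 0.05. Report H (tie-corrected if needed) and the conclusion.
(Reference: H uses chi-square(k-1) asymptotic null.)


Step 1: Combine all N = 15 observations and assign midranks.
sorted (value, group, rank): (11,G4,1), (13,G1,2), (14,G1,3.5), (14,G3,3.5), (15,G1,5), (16,G2,6), (18,G2,7.5), (18,G3,7.5), (20,G3,9.5), (20,G4,9.5), (24,G2,11), (25,G3,12.5), (25,G4,12.5), (27,G4,14), (30,G3,15)
Step 2: Sum ranks within each group.
R_1 = 10.5 (n_1 = 3)
R_2 = 24.5 (n_2 = 3)
R_3 = 48 (n_3 = 5)
R_4 = 37 (n_4 = 4)
Step 3: H = 12/(N(N+1)) * sum(R_i^2/n_i) - 3(N+1)
     = 12/(15*16) * (10.5^2/3 + 24.5^2/3 + 48^2/5 + 37^2/4) - 3*16
     = 0.050000 * 1039.88 - 48
     = 3.994167.
Step 4: Ties present; correction factor C = 1 - 24/(15^3 - 15) = 0.992857. Corrected H = 3.994167 / 0.992857 = 4.022902.
Step 5: Under H0, H ~ chi^2(3); p-value = 0.259002.
Step 6: alpha = 0.05. fail to reject H0.

H = 4.0229, df = 3, p = 0.259002, fail to reject H0.


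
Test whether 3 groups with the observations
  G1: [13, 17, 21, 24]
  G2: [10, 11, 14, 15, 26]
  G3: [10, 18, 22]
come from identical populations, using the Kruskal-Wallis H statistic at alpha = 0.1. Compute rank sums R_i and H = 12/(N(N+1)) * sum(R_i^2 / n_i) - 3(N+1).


Step 1: Combine all N = 12 observations and assign midranks.
sorted (value, group, rank): (10,G2,1.5), (10,G3,1.5), (11,G2,3), (13,G1,4), (14,G2,5), (15,G2,6), (17,G1,7), (18,G3,8), (21,G1,9), (22,G3,10), (24,G1,11), (26,G2,12)
Step 2: Sum ranks within each group.
R_1 = 31 (n_1 = 4)
R_2 = 27.5 (n_2 = 5)
R_3 = 19.5 (n_3 = 3)
Step 3: H = 12/(N(N+1)) * sum(R_i^2/n_i) - 3(N+1)
     = 12/(12*13) * (31^2/4 + 27.5^2/5 + 19.5^2/3) - 3*13
     = 0.076923 * 518.25 - 39
     = 0.865385.
Step 4: Ties present; correction factor C = 1 - 6/(12^3 - 12) = 0.996503. Corrected H = 0.865385 / 0.996503 = 0.868421.
Step 5: Under H0, H ~ chi^2(2); p-value = 0.647776.
Step 6: alpha = 0.1. fail to reject H0.

H = 0.8684, df = 2, p = 0.647776, fail to reject H0.


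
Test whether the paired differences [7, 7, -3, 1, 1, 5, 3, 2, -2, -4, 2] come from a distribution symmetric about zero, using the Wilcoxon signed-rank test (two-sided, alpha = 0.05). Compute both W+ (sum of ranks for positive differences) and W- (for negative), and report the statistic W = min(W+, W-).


Step 1: Drop any zero differences (none here) and take |d_i|.
|d| = [7, 7, 3, 1, 1, 5, 3, 2, 2, 4, 2]
Step 2: Midrank |d_i| (ties get averaged ranks).
ranks: |7|->10.5, |7|->10.5, |3|->6.5, |1|->1.5, |1|->1.5, |5|->9, |3|->6.5, |2|->4, |2|->4, |4|->8, |2|->4
Step 3: Attach original signs; sum ranks with positive sign and with negative sign.
W+ = 10.5 + 10.5 + 1.5 + 1.5 + 9 + 6.5 + 4 + 4 = 47.5
W- = 6.5 + 4 + 8 = 18.5
(Check: W+ + W- = 66 should equal n(n+1)/2 = 66.)
Step 4: Test statistic W = min(W+, W-) = 18.5.
Step 5: Ties in |d|, so use the tie-corrected normal approximation.
        E[W] = n(n+1)/4 = 11*12/4 = 33.
        Tie groups: |d|=1 (t=2), |d|=2 (t=3), |d|=3 (t=2), |d|=7 (t=2); sum(t^3 - t) = 42.
        Var[W] = n(n+1)(2n+1)/24 - sum(t^3-t)/48 = 3036/24 - 42/48 = 125.625.
        z = (W - E[W]) / sqrt(Var[W]) = (18.5 - 33) / 11.2083 = -1.2937.
        Two-sided p = 2*Phi(z) = 0.195773.
Step 6: alpha = 0.05. fail to reject H0.

W+ = 47.5, W- = 18.5, W = min = 18.5, p = 0.195773, fail to reject H0.


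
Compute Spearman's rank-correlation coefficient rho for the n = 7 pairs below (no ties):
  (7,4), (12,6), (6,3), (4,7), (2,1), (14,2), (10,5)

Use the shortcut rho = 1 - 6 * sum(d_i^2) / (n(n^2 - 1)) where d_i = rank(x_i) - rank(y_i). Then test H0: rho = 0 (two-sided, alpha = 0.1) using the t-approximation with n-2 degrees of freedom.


Step 1: Rank x and y separately (midranks; no ties here).
rank(x): 7->4, 12->6, 6->3, 4->2, 2->1, 14->7, 10->5
rank(y): 4->4, 6->6, 3->3, 7->7, 1->1, 2->2, 5->5
Step 2: d_i = R_x(i) - R_y(i); compute d_i^2.
  (4-4)^2=0, (6-6)^2=0, (3-3)^2=0, (2-7)^2=25, (1-1)^2=0, (7-2)^2=25, (5-5)^2=0
sum(d^2) = 50.
Step 3: rho = 1 - 6*50 / (7*(7^2 - 1)) = 1 - 300/336 = 0.107143.
Step 4: Under H0, t = rho * sqrt((n-2)/(1-rho^2)) = 0.2410 ~ t(5).
Step 5: Two-sided p-value from the t-distribution with 5 df = 0.819151.
Step 6: alpha = 0.1. fail to reject H0.

rho = 0.1071, p = 0.819151, fail to reject H0 at alpha = 0.1.


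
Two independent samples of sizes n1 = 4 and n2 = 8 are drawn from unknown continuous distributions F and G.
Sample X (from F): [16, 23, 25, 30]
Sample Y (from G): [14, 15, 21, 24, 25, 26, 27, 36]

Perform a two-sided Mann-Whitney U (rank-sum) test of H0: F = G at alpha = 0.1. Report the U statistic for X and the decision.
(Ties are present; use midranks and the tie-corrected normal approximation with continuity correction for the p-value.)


Step 1: Combine and sort all 12 observations; assign midranks.
sorted (value, group): (14,Y), (15,Y), (16,X), (21,Y), (23,X), (24,Y), (25,X), (25,Y), (26,Y), (27,Y), (30,X), (36,Y)
ranks: 14->1, 15->2, 16->3, 21->4, 23->5, 24->6, 25->7.5, 25->7.5, 26->9, 27->10, 30->11, 36->12
Step 2: Rank sum for X: R1 = 3 + 5 + 7.5 + 11 = 26.5.
Step 3: U_X = R1 - n1(n1+1)/2 = 26.5 - 4*5/2 = 26.5 - 10 = 16.5.
       U_Y = n1*n2 - U_X = 32 - 16.5 = 15.5.
Step 4: Ties are present, so use the tie-corrected normal approximation (with continuity correction) for the p-value.
Step 5: p-value = 1.000000; compare to alpha = 0.1. fail to reject H0.

U_X = 16.5, p = 1.000000, fail to reject H0 at alpha = 0.1.


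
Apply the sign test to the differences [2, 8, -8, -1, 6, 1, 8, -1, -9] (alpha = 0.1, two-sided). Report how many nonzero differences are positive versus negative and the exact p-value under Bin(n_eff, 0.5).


Step 1: Discard zero differences. Original n = 9; n_eff = number of nonzero differences = 9.
Nonzero differences (with sign): +2, +8, -8, -1, +6, +1, +8, -1, -9
Step 2: Count signs: positive = 5, negative = 4.
Step 3: Under H0: P(positive) = 0.5, so the number of positives S ~ Bin(9, 0.5).
Step 4: Two-sided exact p-value = sum of Bin(9,0.5) probabilities at or below the observed probability = 1.000000.
Step 5: alpha = 0.1. fail to reject H0.

n_eff = 9, pos = 5, neg = 4, p = 1.000000, fail to reject H0.


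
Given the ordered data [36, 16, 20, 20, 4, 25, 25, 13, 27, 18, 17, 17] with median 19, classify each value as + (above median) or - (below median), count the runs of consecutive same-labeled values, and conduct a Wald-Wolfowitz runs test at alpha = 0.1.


Step 1: Compute median = 19; label A = above, B = below.
Labels in order: ABAABAABABBB  (n_A = 6, n_B = 6)
Step 2: Count runs R = 8.
Step 3: Under H0 (random ordering), E[R] = 2*n_A*n_B/(n_A+n_B) + 1 = 2*6*6/12 + 1 = 7.0000.
        Var[R] = 2*n_A*n_B*(2*n_A*n_B - n_A - n_B) / ((n_A+n_B)^2 * (n_A+n_B-1)) = 4320/1584 = 2.7273.
        SD[R] = 1.6514.
Step 4: Continuity-corrected z = (R - 0.5 - E[R]) / SD[R] = (8 - 0.5 - 7.0000) / 1.6514 = 0.3028.
Step 5: Two-sided p-value via normal approximation = 2*(1 - Phi(|z|)) = 0.762069.
Step 6: alpha = 0.1. fail to reject H0.

R = 8, z = 0.3028, p = 0.762069, fail to reject H0.


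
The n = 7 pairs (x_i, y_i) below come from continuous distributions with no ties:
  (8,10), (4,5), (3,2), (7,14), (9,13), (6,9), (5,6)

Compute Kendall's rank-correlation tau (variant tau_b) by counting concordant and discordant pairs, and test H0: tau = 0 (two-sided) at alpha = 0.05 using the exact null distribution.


Step 1: Enumerate the 21 unordered pairs (i,j) with i<j and classify each by sign(x_j-x_i) * sign(y_j-y_i).
  (1,2):dx=-4,dy=-5->C; (1,3):dx=-5,dy=-8->C; (1,4):dx=-1,dy=+4->D; (1,5):dx=+1,dy=+3->C
  (1,6):dx=-2,dy=-1->C; (1,7):dx=-3,dy=-4->C; (2,3):dx=-1,dy=-3->C; (2,4):dx=+3,dy=+9->C
  (2,5):dx=+5,dy=+8->C; (2,6):dx=+2,dy=+4->C; (2,7):dx=+1,dy=+1->C; (3,4):dx=+4,dy=+12->C
  (3,5):dx=+6,dy=+11->C; (3,6):dx=+3,dy=+7->C; (3,7):dx=+2,dy=+4->C; (4,5):dx=+2,dy=-1->D
  (4,6):dx=-1,dy=-5->C; (4,7):dx=-2,dy=-8->C; (5,6):dx=-3,dy=-4->C; (5,7):dx=-4,dy=-7->C
  (6,7):dx=-1,dy=-3->C
Step 2: C = 19, D = 2, total pairs = 21.
Step 3: tau = (C - D)/(n(n-1)/2) = (19 - 2)/21 = 0.809524.
Step 4: Exact two-sided p-value (enumerate n! = 5040 permutations of y under H0): p = 0.010714.
Step 5: alpha = 0.05. reject H0.

tau_b = 0.8095 (C=19, D=2), p = 0.010714, reject H0.


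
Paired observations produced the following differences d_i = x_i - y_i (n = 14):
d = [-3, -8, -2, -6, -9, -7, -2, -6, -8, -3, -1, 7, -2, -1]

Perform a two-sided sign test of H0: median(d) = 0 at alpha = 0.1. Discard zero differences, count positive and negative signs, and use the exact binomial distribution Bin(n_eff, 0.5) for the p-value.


Step 1: Discard zero differences. Original n = 14; n_eff = number of nonzero differences = 14.
Nonzero differences (with sign): -3, -8, -2, -6, -9, -7, -2, -6, -8, -3, -1, +7, -2, -1
Step 2: Count signs: positive = 1, negative = 13.
Step 3: Under H0: P(positive) = 0.5, so the number of positives S ~ Bin(14, 0.5).
Step 4: Two-sided exact p-value = sum of Bin(14,0.5) probabilities at or below the observed probability = 0.001831.
Step 5: alpha = 0.1. reject H0.

n_eff = 14, pos = 1, neg = 13, p = 0.001831, reject H0.
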